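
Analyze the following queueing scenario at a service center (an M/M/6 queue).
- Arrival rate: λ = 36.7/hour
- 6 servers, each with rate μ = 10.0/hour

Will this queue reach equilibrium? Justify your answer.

Stability requires ρ = λ/(cμ) < 1
ρ = 36.7/(6 × 10.0) = 36.7/60.00 = 0.6117
Since 0.6117 < 1, the system is STABLE.
The servers are busy 61.17% of the time.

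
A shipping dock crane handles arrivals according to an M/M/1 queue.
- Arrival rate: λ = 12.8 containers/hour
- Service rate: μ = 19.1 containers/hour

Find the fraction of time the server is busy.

Server utilization: ρ = λ/μ
ρ = 12.8/19.1 = 0.6702
The server is busy 67.02% of the time.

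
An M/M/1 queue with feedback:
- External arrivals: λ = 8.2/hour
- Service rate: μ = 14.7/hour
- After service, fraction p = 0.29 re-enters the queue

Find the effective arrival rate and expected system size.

Effective arrival rate: λ_eff = λ/(1-p) = 8.2/(1-0.29) = 8.2/0.71 = 11.549296
ρ = λ_eff/μ = 11.549296/14.7 = 0.785666
L = ρ/(1-ρ) = 0.785666/(1-0.785666) = 3.6656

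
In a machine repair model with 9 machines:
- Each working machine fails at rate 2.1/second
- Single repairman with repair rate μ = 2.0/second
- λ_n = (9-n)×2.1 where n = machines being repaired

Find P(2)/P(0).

P(2)/P(0) = ∏_{i=0}^{2-1} λ_i/μ_{i+1}
= (9-0)×2.1/2.0 × (9-1)×2.1/2.0
= 79.3800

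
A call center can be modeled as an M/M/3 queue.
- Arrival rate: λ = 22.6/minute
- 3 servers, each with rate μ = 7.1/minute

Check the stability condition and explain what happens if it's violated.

Stability requires ρ = λ/(cμ) < 1
ρ = 22.6/(3 × 7.1) = 22.6/21.30 = 1.0610
Since 1.0610 ≥ 1, the system is UNSTABLE.
Need c > λ/μ = 22.6/7.1 = 3.18.
Minimum servers needed: c = 4.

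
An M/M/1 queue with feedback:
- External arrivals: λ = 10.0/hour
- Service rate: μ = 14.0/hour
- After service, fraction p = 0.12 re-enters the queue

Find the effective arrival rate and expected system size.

Effective arrival rate: λ_eff = λ/(1-p) = 10.0/(1-0.12) = 10.0/0.88 = 11.363636
ρ = λ_eff/μ = 11.363636/14.0 = 0.811688
L = ρ/(1-ρ) = 0.811688/(1-0.811688) = 4.3103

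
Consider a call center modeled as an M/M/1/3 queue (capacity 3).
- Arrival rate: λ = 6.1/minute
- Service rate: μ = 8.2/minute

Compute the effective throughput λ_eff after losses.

ρ = λ/μ = 6.1/8.2 = 0.7439
P₀ = (1-ρ)/(1-ρ^(K+1)) = (1-0.7439)/(1-0.7439^4) = 0.2561/0.6938 = 0.3691
P_K = P₀×ρ^K = 0.3691 × 0.7439^3 = 0.3691 × 0.4117 = 0.1520
λ_eff = λ(1-P_K) = 6.1 × (1 - 0.15197) = 6.1 × 0.84803 = 5.1730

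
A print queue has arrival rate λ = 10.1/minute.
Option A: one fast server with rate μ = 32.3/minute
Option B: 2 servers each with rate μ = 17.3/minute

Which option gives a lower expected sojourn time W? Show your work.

Option A: single server μ = 32.3 (M/M/1)
  ρ_A = 10.1/32.3 = 0.3127
  W_A = 1/(μ-λ) = 1/(32.3-10.1) = 1/22.20 = 0.04505

Option B: 2 servers μ = 17.3 (M/M/2)
  ρ_B = λ/(cμ) = 10.1/(2×17.3) = 0.2919
  Offered load a = λ/μ = cρ = 10.1/17.3 = 0.5838
  P₀ = [ Σₙ₌₀^1 aⁿ/n! + a^2/(2!(1-ρ)) ]⁻¹
  Σ = a^0/0! + a^1/1! = 1.0000 + 0.5838 = 1.5838
  a^2/(2!(1-ρ)) = 0.34084/(2 × 0.70809) = 0.2407
  P₀ = 1/(1.5838 + 0.2407) = 0.5481
  Lq = P₀·a^2·ρ / (2!(1-ρ)²) = 0.54810 × 0.34084 × 0.29191 / (2 × 0.50139) = 0.05438
  Wq_B = Lq/λ = 0.05438/10.1 = 0.0053842
  W_B = Wq_B + 1/μ = 0.0053842 + 0.057803 = 0.06319

Since W_A = 0.04505 < W_B = 0.06319, Option A (single fast server) has the shorter time in system.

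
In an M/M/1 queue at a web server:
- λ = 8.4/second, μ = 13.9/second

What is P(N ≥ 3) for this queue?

ρ = λ/μ = 8.4/13.9 = 0.6043
P(N ≥ n) = ρⁿ
P(N ≥ 3) = 0.6043^3
P(N ≥ 3) = 0.2207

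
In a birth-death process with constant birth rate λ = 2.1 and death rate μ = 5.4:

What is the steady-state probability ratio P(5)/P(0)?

For constant rates: P(n)/P(0) = (λ/μ)^n
P(5)/P(0) = (2.1/5.4)^5 = 0.38889^5 = 0.008895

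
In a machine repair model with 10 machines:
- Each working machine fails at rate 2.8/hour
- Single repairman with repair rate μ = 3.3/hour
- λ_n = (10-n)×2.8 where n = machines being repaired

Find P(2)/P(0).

P(2)/P(0) = ∏_{i=0}^{2-1} λ_i/μ_{i+1}
= (10-0)×2.8/3.3 × (10-1)×2.8/3.3
= 64.7934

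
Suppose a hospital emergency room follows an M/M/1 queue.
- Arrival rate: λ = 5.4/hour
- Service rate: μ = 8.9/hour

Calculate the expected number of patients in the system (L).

ρ = λ/μ = 5.4/8.9 = 0.6067
For M/M/1: L = λ/(μ-λ)
L = 5.4/(8.9-5.4) = 5.4/3.50
L = 1.5429 patients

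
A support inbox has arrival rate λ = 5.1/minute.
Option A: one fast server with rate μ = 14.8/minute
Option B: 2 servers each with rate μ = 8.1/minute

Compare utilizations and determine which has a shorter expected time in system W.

Option A: single server μ = 14.8 (M/M/1)
  ρ_A = 5.1/14.8 = 0.3446
  W_A = 1/(μ-λ) = 1/(14.8-5.1) = 1/9.70 = 0.1031

Option B: 2 servers μ = 8.1 (M/M/2)
  ρ_B = λ/(cμ) = 5.1/(2×8.1) = 0.3148
  Offered load a = λ/μ = cρ = 5.1/8.1 = 0.6296
  P₀ = [ Σₙ₌₀^1 aⁿ/n! + a^2/(2!(1-ρ)) ]⁻¹
  Σ = a^0/0! + a^1/1! = 1.0000 + 0.6296 = 1.6296
  a^2/(2!(1-ρ)) = 0.3964/(2 × 0.6852) = 0.2893
  P₀ = 1/(1.6296 + 0.2893) = 0.5211
  Lq = P₀·a^2·ρ / (2!(1-ρ)²) = 0.52113 × 0.39643 × 0.31481 / (2 × 0.46948) = 0.06927
  Wq_B = Lq/λ = 0.06927/5.1 = 0.013582
  W_B = Wq_B + 1/μ = 0.013582 + 0.12346 = 0.1370

Since W_A = 0.1031 < W_B = 0.1370, Option A (single fast server) has the shorter time in system.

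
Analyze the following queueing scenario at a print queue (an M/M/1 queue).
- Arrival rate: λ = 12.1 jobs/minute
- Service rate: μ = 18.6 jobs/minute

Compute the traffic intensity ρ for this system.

Server utilization: ρ = λ/μ
ρ = 12.1/18.6 = 0.6505
The server is busy 65.05% of the time.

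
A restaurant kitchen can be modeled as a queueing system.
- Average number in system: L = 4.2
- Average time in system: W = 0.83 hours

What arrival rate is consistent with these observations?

Little's Law: L = λW, so λ = L/W
λ = 4.2/0.83 = 5.0602 orders/hour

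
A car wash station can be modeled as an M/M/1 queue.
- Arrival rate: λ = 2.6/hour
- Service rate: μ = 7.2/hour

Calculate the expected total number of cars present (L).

ρ = λ/μ = 2.6/7.2 = 0.3611
For M/M/1: L = λ/(μ-λ)
L = 2.6/(7.2-2.6) = 2.6/4.60
L = 0.5652 cars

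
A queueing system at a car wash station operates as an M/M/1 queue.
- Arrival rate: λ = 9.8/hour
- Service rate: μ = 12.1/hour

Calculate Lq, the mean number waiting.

ρ = λ/μ = 9.8/12.1 = 0.8099
For M/M/1: Lq = λ²/(μ(μ-λ))
Lq = 96.04/(12.1 × 2.30)
Lq = 3.4510 cars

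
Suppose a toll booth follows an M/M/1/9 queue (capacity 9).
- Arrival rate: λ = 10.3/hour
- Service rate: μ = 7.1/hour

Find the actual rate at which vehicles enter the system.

ρ = λ/μ = 10.3/7.1 = 1.4507
P₀ = (1-ρ)/(1-ρ^(K+1)) = (1-1.4507)/(1-1.4507^10) = -0.4507/-40.2835 = 0.01119
P_K = P₀×ρ^K = 0.01119 × 1.4507^9 = 0.01119 × 28.4576 = 0.3184
λ_eff = λ(1-P_K) = 10.3 × (1 - 0.31839) = 10.3 × 0.68161 = 7.0206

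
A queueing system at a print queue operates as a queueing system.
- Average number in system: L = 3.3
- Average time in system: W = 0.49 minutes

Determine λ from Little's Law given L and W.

Little's Law: L = λW, so λ = L/W
λ = 3.3/0.49 = 6.7347 jobs/minute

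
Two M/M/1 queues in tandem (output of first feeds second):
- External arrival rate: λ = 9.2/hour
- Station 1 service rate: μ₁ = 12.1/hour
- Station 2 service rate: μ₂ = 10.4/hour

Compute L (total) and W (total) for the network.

By Jackson's theorem, each station behaves as independent M/M/1.
Station 1: ρ₁ = 9.2/12.1 = 0.7603, L₁ = ρ₁/(1-ρ₁) = λ/(μ₁-λ) = 9.2/2.90 = 3.1724
Station 2: ρ₂ = 9.2/10.4 = 0.8846, L₂ = ρ₂/(1-ρ₂) = λ/(μ₂-λ) = 9.2/1.20 = 7.6667
Total: L = L₁ + L₂ = 3.1724 + 7.6667 = 10.8391
W = L/λ = 10.8391/9.2 = 1.1782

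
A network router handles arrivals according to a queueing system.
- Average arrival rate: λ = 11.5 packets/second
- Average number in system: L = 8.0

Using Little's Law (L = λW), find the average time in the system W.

Little's Law: L = λW, so W = L/λ
W = 8.0/11.5 = 0.6957 seconds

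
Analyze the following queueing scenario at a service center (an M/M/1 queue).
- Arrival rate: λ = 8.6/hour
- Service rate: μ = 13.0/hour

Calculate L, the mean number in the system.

ρ = λ/μ = 8.6/13.0 = 0.6615
For M/M/1: L = λ/(μ-λ)
L = 8.6/(13.0-8.6) = 8.6/4.40
L = 1.9545 customers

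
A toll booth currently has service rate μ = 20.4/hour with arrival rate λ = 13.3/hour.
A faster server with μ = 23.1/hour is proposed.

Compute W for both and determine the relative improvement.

System 1: ρ₁ = 13.3/20.4 = 0.6520, W₁ = 1/(20.4-13.3) = 0.14085
System 2: ρ₂ = 13.3/23.1 = 0.5758, W₂ = 1/(23.1-13.3) = 0.10204
Improvement: (W₁-W₂)/W₁ = (0.14085-0.10204)/0.14085 = 27.55%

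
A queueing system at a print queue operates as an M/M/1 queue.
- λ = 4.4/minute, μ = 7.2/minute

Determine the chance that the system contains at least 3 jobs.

ρ = λ/μ = 4.4/7.2 = 0.6111
P(N ≥ n) = ρⁿ
P(N ≥ 3) = 0.6111^3
P(N ≥ 3) = 0.2282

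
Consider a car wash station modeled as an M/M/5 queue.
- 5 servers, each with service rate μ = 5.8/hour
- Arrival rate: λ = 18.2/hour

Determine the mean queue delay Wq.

Traffic intensity: ρ = λ/(cμ) = 18.2/(5×5.8) = 0.6276
Since ρ = 0.6276 < 1, system is stable.
Offered load a = λ/μ = cρ = 18.2/5.8 = 3.1379
P₀ = [ Σₙ₌₀^4 aⁿ/n! + a^5/(5!(1-ρ)) ]⁻¹
Σ = a^0/0! + a^1/1! + a^2/2! + a^3/3! + a^4/4! = 1.0000 + 3.1379 + 4.9233 + 5.1497 + 4.0398 = 18.2507
a^5/(5!(1-ρ)) = 304.2405/(120 × 0.372414) = 6.8078
P₀ = 1/(18.2507 + 6.8078) = 0.03991
Lq = P₀·a^5·ρ / (5!(1-ρ)²) = 0.039907 × 304.2405 × 0.62759 / (120 × 0.13869) = 0.4578
Wq = Lq/λ = 0.45783/18.2 = 0.02516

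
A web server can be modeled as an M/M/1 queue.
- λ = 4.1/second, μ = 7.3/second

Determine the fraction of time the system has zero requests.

ρ = λ/μ = 4.1/7.3 = 0.5616
P(0) = 1 - ρ = 1 - 0.5616 = 0.4384
The server is idle 43.84% of the time.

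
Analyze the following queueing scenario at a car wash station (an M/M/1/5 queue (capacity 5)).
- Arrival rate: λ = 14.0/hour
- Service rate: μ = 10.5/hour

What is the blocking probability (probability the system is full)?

ρ = λ/μ = 14.0/10.5 = 1.33333
P₀ = (1-ρ)/(1-ρ^(K+1)) = (1-1.33333)/(1-1.33333^6) = -0.33333/-4.6186 = 0.07217
P_K = P₀×ρ^K = 0.07217 × 1.33333^5 = 0.07217 × 4.2139 = 0.3041
Blocking probability = 30.41%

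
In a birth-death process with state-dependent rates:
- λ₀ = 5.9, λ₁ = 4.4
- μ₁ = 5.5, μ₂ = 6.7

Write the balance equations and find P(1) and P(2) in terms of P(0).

Balance equations:
State 0: λ₀P₀ = μ₁P₁ → P₁ = (λ₀/μ₁)P₀ = (5.9/5.5)P₀ = 1.0727P₀
State 1: P₂ = (λ₀λ₁)/(μ₁μ₂)P₀ = (5.9×4.4)/(5.5×6.7)P₀ = 0.7045P₀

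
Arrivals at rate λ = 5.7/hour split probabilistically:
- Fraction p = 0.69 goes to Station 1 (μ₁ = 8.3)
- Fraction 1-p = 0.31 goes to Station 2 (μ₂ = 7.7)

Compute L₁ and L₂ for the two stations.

Effective rates: λ₁ = 5.7×0.69 = 3.933, λ₂ = 5.7×0.31 = 1.767
Station 1: ρ₁ = 3.933/8.3 = 0.47386, L₁ = ρ₁/(1-ρ₁) = 0.47386/(1-0.47386) = 0.9006
Station 2: ρ₂ = 1.767/7.7 = 0.22948, L₂ = ρ₂/(1-ρ₂) = 0.22948/(1-0.22948) = 0.2978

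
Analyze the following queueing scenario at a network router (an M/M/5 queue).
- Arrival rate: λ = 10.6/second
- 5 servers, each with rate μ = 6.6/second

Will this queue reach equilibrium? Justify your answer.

Stability requires ρ = λ/(cμ) < 1
ρ = 10.6/(5 × 6.6) = 10.6/33.00 = 0.3212
Since 0.3212 < 1, the system is STABLE.
The servers are busy 32.12% of the time.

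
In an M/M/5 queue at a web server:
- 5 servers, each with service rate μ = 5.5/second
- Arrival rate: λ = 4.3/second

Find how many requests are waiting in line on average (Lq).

Traffic intensity: ρ = λ/(cμ) = 4.3/(5×5.5) = 0.1564
Since ρ = 0.1564 < 1, system is stable.
Offered load a = λ/μ = cρ = 4.3/5.5 = 0.7818
P₀ = [ Σₙ₌₀^4 aⁿ/n! + a^5/(5!(1-ρ)) ]⁻¹
Σ = a^0/0! + a^1/1! + a^2/2! + a^3/3! + a^4/4! = 1.0000 + 0.78182 + 0.30562 + 0.079646 + 0.015567 = 2.1827
a^5/(5!(1-ρ)) = 0.2921/(120 × 0.8436) = 0.002885
P₀ = 1/(2.18265 + 0.00288531) = 0.4576
Lq = P₀·a^5·ρ / (5!(1-ρ)²) = 0.45755 × 0.29210 × 0.15636 / (120 × 0.71172) = 0.0002447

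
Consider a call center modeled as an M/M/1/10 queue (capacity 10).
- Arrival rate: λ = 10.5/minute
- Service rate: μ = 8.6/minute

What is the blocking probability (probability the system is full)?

ρ = λ/μ = 10.5/8.6 = 1.22093
P₀ = (1-ρ)/(1-ρ^(K+1)) = (1-1.22093)/(1-1.22093^11) = -0.2209/-7.9867 = 0.02766
P_K = P₀×ρ^K = 0.02766 × 1.22093^10 = 0.02766 × 7.3605 = 0.2036
Blocking probability = 20.36%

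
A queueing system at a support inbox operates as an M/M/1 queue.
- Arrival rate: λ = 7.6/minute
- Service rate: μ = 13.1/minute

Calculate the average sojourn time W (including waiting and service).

First, compute utilization: ρ = λ/μ = 7.6/13.1 = 0.5802
For M/M/1: W = 1/(μ-λ)
W = 1/(13.1-7.6) = 1/5.50
W = 0.1818 minutes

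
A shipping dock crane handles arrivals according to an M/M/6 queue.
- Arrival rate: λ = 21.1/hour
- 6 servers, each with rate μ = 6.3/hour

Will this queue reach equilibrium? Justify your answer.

Stability requires ρ = λ/(cμ) < 1
ρ = 21.1/(6 × 6.3) = 21.1/37.80 = 0.5582
Since 0.5582 < 1, the system is STABLE.
The servers are busy 55.82% of the time.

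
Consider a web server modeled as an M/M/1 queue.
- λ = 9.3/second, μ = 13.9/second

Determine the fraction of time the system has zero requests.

ρ = λ/μ = 9.3/13.9 = 0.6691
P(0) = 1 - ρ = 1 - 0.6691 = 0.3309
The server is idle 33.09% of the time.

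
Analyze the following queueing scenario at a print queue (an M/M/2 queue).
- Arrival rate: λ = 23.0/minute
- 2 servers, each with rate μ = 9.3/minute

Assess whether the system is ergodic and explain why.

Stability requires ρ = λ/(cμ) < 1
ρ = 23.0/(2 × 9.3) = 23.0/18.60 = 1.2366
Since 1.2366 ≥ 1, the system is UNSTABLE.
Need c > λ/μ = 23.0/9.3 = 2.47.
Minimum servers needed: c = 3.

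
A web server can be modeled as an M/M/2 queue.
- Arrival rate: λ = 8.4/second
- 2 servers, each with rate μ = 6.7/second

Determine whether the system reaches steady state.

Stability requires ρ = λ/(cμ) < 1
ρ = 8.4/(2 × 6.7) = 8.4/13.40 = 0.6269
Since 0.6269 < 1, the system is STABLE.
The servers are busy 62.69% of the time.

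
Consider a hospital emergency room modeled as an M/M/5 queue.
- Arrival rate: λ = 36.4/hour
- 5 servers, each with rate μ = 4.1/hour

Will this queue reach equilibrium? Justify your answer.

Stability requires ρ = λ/(cμ) < 1
ρ = 36.4/(5 × 4.1) = 36.4/20.50 = 1.7756
Since 1.7756 ≥ 1, the system is UNSTABLE.
Need c > λ/μ = 36.4/4.1 = 8.88.
Minimum servers needed: c = 9.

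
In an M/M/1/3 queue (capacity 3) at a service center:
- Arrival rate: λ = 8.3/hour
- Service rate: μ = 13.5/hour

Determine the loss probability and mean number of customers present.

ρ = λ/μ = 8.3/13.5 = 0.614815
P₀ = (1-ρ)/(1-ρ^(K+1)) = (1-0.614815)/(1-0.614815^4) = 0.3852/0.8571 = 0.4494
P_K = P₀×ρ^K = 0.4494 × 0.614815^3 = 0.4494 × 0.2324 = 0.1044
Blocking probability P_3 = 0.1044 (10.44%)
L = ρ[1 - (K+1)ρ^K + Kρ^(K+1)] / [(1-ρ)(1-ρ^(K+1))]
L = 0.614815 × (1 - 4×0.2323985 + 3×0.1428821) / ((1 - 0.614815) × (1 - 0.1428821)) = 0.9294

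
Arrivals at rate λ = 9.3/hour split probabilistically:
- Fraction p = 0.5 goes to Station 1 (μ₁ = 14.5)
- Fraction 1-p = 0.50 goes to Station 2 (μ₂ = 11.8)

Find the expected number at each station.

Effective rates: λ₁ = 9.3×0.5 = 4.65, λ₂ = 9.3×0.50 = 4.65
Station 1: ρ₁ = 4.65/14.5 = 0.3207, L₁ = ρ₁/(1-ρ₁) = 0.3207/(1-0.3207) = 0.4721
Station 2: ρ₂ = 4.65/11.8 = 0.3940678, L₂ = ρ₂/(1-ρ₂) = 0.3940678/(1-0.3940678) = 0.6503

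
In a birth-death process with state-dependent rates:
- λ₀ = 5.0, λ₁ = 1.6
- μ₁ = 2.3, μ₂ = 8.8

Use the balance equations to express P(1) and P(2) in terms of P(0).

Balance equations:
State 0: λ₀P₀ = μ₁P₁ → P₁ = (λ₀/μ₁)P₀ = (5.0/2.3)P₀ = 2.1739P₀
State 1: P₂ = (λ₀λ₁)/(μ₁μ₂)P₀ = (5.0×1.6)/(2.3×8.8)P₀ = 0.3953P₀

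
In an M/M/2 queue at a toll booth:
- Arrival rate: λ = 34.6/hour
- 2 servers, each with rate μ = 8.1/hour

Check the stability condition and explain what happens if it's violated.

Stability requires ρ = λ/(cμ) < 1
ρ = 34.6/(2 × 8.1) = 34.6/16.20 = 2.1358
Since 2.1358 ≥ 1, the system is UNSTABLE.
Need c > λ/μ = 34.6/8.1 = 4.27.
Minimum servers needed: c = 5.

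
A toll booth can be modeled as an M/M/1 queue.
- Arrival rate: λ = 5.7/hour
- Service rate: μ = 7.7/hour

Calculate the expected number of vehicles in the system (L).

ρ = λ/μ = 5.7/7.7 = 0.7403
For M/M/1: L = λ/(μ-λ)
L = 5.7/(7.7-5.7) = 5.7/2.00
L = 2.8500 vehicles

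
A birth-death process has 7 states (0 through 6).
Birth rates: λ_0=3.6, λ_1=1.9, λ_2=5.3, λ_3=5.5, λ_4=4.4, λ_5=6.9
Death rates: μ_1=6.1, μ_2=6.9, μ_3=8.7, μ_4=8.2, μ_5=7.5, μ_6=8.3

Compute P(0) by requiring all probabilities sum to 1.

Ratios P(n)/P(0) = (λ₀···λₙ₋₁)/(μ₁···μₙ):
P(1)/P(0) = (3.6)/(6.1) = 0.5902
P(2)/P(0) = (3.6×1.9)/(6.1×6.9) = 0.1625
P(3)/P(0) = (3.6×1.9×5.3)/(6.1×6.9×8.7) = 0.09900
P(4)/P(0) = (3.6×1.9×5.3×5.5)/(6.1×6.9×8.7×8.2) = 0.06640
P(5)/P(0) = (3.6×1.9×5.3×5.5×4.4)/(6.1×6.9×8.7×8.2×7.5) = 0.03896
P(6)/P(0) = (3.6×1.9×5.3×5.5×4.4×6.9)/(6.1×6.9×8.7×8.2×7.5×8.3) = 0.03239

Normalization: ∑ P(n) = 1
P(0) × (1.0000 + 0.5902 + 0.1625 + 0.09900 + 0.06640 + 0.03896 + 0.03239) = 1
P(0) × 1.9894 = 1
P(0) = 1/1.9894 = 0.5027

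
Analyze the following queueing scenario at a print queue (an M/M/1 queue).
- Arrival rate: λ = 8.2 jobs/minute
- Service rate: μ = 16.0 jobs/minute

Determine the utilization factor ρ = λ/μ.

Server utilization: ρ = λ/μ
ρ = 8.2/16.0 = 0.5125
The server is busy 51.25% of the time.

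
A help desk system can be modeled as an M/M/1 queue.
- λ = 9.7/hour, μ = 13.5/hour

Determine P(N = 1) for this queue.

ρ = λ/μ = 9.7/13.5 = 0.71852
P(n) = (1-ρ)ρⁿ
P(1) = (1-0.71852) × 0.71852^1
P(1) = 0.28148 × 0.71852
P(1) = 0.2022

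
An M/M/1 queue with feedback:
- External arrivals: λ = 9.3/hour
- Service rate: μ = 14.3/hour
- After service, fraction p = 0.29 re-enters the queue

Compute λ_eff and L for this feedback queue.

Effective arrival rate: λ_eff = λ/(1-p) = 9.3/(1-0.29) = 9.3/0.71 = 13.0985915
ρ = λ_eff/μ = 13.0985915/14.3 = 0.9159854
L = ρ/(1-ρ) = 0.9159854/(1-0.9159854) = 10.9027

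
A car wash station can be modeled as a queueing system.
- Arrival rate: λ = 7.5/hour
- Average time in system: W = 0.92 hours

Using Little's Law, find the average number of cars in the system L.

Little's Law: L = λW
L = 7.5 × 0.92 = 6.9000 cars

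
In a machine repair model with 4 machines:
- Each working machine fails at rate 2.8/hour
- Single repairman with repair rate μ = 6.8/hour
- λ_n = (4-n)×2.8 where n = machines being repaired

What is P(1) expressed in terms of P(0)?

P(1)/P(0) = ∏_{i=0}^{1-1} λ_i/μ_{i+1}
= (4-0)×2.8/6.8
= 1.6471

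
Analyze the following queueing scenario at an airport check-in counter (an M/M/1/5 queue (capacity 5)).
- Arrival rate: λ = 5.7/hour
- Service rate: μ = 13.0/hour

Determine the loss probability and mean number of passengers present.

ρ = λ/μ = 5.7/13.0 = 0.43846
P₀ = (1-ρ)/(1-ρ^(K+1)) = (1-0.43846)/(1-0.43846^6) = 0.56154/0.99289 = 0.5656
P_K = P₀×ρ^K = 0.56556 × 0.43846^5 = 0.56556 × 0.016205 = 0.009165
Blocking probability P_5 = 0.009165 (0.92%)
L = ρ[1 - (K+1)ρ^K + Kρ^(K+1)] / [(1-ρ)(1-ρ^(K+1))]
L = 0.43846 × (1 - 6×0.01621 + 5×0.007105) / ((1 - 0.43846) × (1 - 0.007105)) = 0.7379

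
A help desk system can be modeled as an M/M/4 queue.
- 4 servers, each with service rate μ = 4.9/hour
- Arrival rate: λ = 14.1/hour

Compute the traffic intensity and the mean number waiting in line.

Traffic intensity: ρ = λ/(cμ) = 14.1/(4×4.9) = 0.7194
Since ρ = 0.7194 < 1, system is stable.
Offered load a = λ/μ = cρ = 14.1/4.9 = 2.8776
P₀ = [ Σₙ₌₀^3 aⁿ/n! + a^4/(4!(1-ρ)) ]⁻¹
Σ = a^0/0! + a^1/1! + a^2/2! + a^3/3! = 1.0000 + 2.8776 + 4.1401 + 3.9712 = 11.9889
a^4/(4!(1-ρ)) = 68.5634/(24 × 0.280612) = 10.1806
P₀ = 1/(11.9889 + 10.1806) = 0.04511
Lq = P₀·a^4·ρ / (4!(1-ρ)²) = 0.045107 × 68.5634 × 0.71939 / (24 × 0.078743) = 1.1773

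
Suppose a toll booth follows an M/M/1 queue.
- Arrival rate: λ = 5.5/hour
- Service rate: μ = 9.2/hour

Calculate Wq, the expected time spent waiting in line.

First, compute utilization: ρ = λ/μ = 5.5/9.2 = 0.5978
For M/M/1: Wq = λ/(μ(μ-λ))
Wq = 5.5/(9.2 × (9.2-5.5))
Wq = 5.5/(9.2 × 3.70)
Wq = 0.1616 hours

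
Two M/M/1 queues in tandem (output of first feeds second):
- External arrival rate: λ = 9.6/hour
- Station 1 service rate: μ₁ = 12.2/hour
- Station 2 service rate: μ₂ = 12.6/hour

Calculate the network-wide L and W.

By Jackson's theorem, each station behaves as independent M/M/1.
Station 1: ρ₁ = 9.6/12.2 = 0.7869, L₁ = ρ₁/(1-ρ₁) = λ/(μ₁-λ) = 9.6/2.60 = 3.6923
Station 2: ρ₂ = 9.6/12.6 = 0.7619, L₂ = ρ₂/(1-ρ₂) = λ/(μ₂-λ) = 9.6/3.00 = 3.2000
Total: L = L₁ + L₂ = 3.6923 + 3.2000 = 6.8923
W = L/λ = 6.8923/9.6 = 0.7179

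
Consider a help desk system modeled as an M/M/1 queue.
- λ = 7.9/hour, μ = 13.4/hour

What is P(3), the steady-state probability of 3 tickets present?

ρ = λ/μ = 7.9/13.4 = 0.58955
P(n) = (1-ρ)ρⁿ
P(3) = (1-0.58955) × 0.58955^3
P(3) = 0.41045 × 0.20491
P(3) = 0.08411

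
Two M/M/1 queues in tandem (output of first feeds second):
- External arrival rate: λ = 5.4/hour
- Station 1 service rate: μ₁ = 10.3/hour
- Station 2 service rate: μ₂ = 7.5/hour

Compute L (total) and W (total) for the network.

By Jackson's theorem, each station behaves as independent M/M/1.
Station 1: ρ₁ = 5.4/10.3 = 0.5243, L₁ = ρ₁/(1-ρ₁) = λ/(μ₁-λ) = 5.4/4.90 = 1.10204
Station 2: ρ₂ = 5.4/7.5 = 0.7200, L₂ = ρ₂/(1-ρ₂) = λ/(μ₂-λ) = 5.4/2.10 = 2.57143
Total: L = L₁ + L₂ = 1.10204 + 2.57143 = 3.6735
W = L/λ = 3.6735/5.4 = 0.6803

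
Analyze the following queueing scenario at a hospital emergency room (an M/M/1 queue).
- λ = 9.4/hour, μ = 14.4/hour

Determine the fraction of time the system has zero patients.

ρ = λ/μ = 9.4/14.4 = 0.6528
P(0) = 1 - ρ = 1 - 0.6528 = 0.3472
The server is idle 34.72% of the time.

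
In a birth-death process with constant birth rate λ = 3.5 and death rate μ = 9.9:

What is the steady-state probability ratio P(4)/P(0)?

For constant rates: P(n)/P(0) = (λ/μ)^n
P(4)/P(0) = (3.5/9.9)^4 = 0.3535^4 = 0.01562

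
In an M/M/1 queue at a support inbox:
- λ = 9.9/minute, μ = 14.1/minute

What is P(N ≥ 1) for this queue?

ρ = λ/μ = 9.9/14.1 = 0.7021
P(N ≥ n) = ρⁿ
P(N ≥ 1) = 0.7021^1
P(N ≥ 1) = 0.7021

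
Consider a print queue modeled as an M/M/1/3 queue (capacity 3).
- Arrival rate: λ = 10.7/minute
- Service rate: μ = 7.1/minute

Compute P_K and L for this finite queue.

ρ = λ/μ = 10.7/7.1 = 1.50704
P₀ = (1-ρ)/(1-ρ^(K+1)) = (1-1.50704)/(1-1.50704^4) = -0.5070/-4.1582 = 0.1219
P_K = P₀×ρ^K = 0.12194 × 1.50704^3 = 0.12194 × 3.4227 = 0.4174
Blocking probability P_3 = 0.4174 (41.74%)
L = ρ[1 - (K+1)ρ^K + Kρ^(K+1)] / [(1-ρ)(1-ρ^(K+1))]
L = 1.50704 × (1 - 4×3.42274 + 3×5.15821) / ((1 - 1.50704) × (1 - 5.15821)) = 1.9897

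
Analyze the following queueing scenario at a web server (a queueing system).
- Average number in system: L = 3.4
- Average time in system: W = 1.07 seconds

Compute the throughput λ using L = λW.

Little's Law: L = λW, so λ = L/W
λ = 3.4/1.07 = 3.1776 requests/second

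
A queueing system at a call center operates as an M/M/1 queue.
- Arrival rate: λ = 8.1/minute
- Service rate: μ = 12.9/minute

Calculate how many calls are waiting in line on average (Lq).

ρ = λ/μ = 8.1/12.9 = 0.6279
For M/M/1: Lq = λ²/(μ(μ-λ))
Lq = 65.61/(12.9 × 4.80)
Lq = 1.0596 calls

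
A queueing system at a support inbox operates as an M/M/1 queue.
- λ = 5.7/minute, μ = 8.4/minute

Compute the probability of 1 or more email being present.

ρ = λ/μ = 5.7/8.4 = 0.6786
P(N ≥ n) = ρⁿ
P(N ≥ 1) = 0.6786^1
P(N ≥ 1) = 0.6786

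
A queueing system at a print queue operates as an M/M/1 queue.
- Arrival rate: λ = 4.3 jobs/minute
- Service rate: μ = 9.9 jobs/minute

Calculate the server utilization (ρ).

Server utilization: ρ = λ/μ
ρ = 4.3/9.9 = 0.4343
The server is busy 43.43% of the time.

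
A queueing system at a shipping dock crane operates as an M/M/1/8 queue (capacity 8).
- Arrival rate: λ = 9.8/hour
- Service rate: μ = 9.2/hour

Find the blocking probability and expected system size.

ρ = λ/μ = 9.8/9.2 = 1.06522
P₀ = (1-ρ)/(1-ρ^(K+1)) = (1-1.06522)/(1-1.06522^9) = -0.065220/-0.76585 = 0.08516
P_K = P₀×ρ^K = 0.08516 × 1.06522^8 = 0.08516 × 1.6577 = 0.1412
Blocking probability P_8 = 0.1412 (14.12%)
L = ρ[1 - (K+1)ρ^K + Kρ^(K+1)] / [(1-ρ)(1-ρ^(K+1))]
L = 1.06522 × (1 - 9×1.657733 + 8×1.765850) / ((1 - 1.06522) × (1 - 1.765850)) = 4.4189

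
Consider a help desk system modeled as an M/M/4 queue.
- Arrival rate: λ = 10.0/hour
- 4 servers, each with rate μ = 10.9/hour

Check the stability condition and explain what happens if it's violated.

Stability requires ρ = λ/(cμ) < 1
ρ = 10.0/(4 × 10.9) = 10.0/43.60 = 0.2294
Since 0.2294 < 1, the system is STABLE.
The servers are busy 22.94% of the time.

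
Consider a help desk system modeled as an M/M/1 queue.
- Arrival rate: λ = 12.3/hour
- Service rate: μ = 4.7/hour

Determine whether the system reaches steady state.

Stability requires ρ = λ/(cμ) < 1
ρ = 12.3/(1 × 4.7) = 12.3/4.70 = 2.6170
Since 2.6170 ≥ 1, the system is UNSTABLE.
Queue grows without bound. Need μ > λ = 12.3.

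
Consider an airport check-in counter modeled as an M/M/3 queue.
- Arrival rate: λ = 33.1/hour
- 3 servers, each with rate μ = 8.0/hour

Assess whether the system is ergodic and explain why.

Stability requires ρ = λ/(cμ) < 1
ρ = 33.1/(3 × 8.0) = 33.1/24.00 = 1.3792
Since 1.3792 ≥ 1, the system is UNSTABLE.
Need c > λ/μ = 33.1/8.0 = 4.14.
Minimum servers needed: c = 5.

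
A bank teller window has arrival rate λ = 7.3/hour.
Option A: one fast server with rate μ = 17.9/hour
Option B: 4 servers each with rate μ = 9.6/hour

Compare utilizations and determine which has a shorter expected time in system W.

Option A: single server μ = 17.9 (M/M/1)
  ρ_A = 7.3/17.9 = 0.4078
  W_A = 1/(μ-λ) = 1/(17.9-7.3) = 1/10.60 = 0.09434

Option B: 4 servers μ = 9.6 (M/M/4)
  ρ_B = λ/(cμ) = 7.3/(4×9.6) = 0.1901
  Offered load a = λ/μ = cρ = 7.3/9.6 = 0.7604
  P₀ = [ Σₙ₌₀^3 aⁿ/n! + a^4/(4!(1-ρ)) ]⁻¹
  Σ = a^0/0! + a^1/1! + a^2/2! + a^3/3! = 1.0000 + 0.7604 + 0.2891 + 0.07328 = 2.1228
  a^4/(4!(1-ρ)) = 0.3344/(24 × 0.8099) = 0.01720
  P₀ = 1/(2.1228 + 0.01720) = 0.4673
  Lq = P₀·a^4·ρ / (4!(1-ρ)²) = 0.4673 × 0.3344 × 0.1901 / (24 × 0.6559) = 0.001887
  Wq_B = Lq/λ = 0.00188674/7.3 = 0.00025846
  W_B = Wq_B + 1/μ = 0.00025846 + 0.10417 = 0.1044

Since W_A = 0.09434 < W_B = 0.1044, Option A (single fast server) has the shorter time in system.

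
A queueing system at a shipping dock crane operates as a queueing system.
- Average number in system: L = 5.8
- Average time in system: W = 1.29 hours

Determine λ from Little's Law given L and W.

Little's Law: L = λW, so λ = L/W
λ = 5.8/1.29 = 4.4961 containers/hour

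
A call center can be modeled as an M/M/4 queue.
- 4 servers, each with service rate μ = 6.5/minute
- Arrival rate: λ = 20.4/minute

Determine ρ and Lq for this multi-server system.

Traffic intensity: ρ = λ/(cμ) = 20.4/(4×6.5) = 0.7846
Since ρ = 0.7846 < 1, system is stable.
Offered load a = λ/μ = cρ = 20.4/6.5 = 3.1385
P₀ = [ Σₙ₌₀^3 aⁿ/n! + a^4/(4!(1-ρ)) ]⁻¹
Σ = a^0/0! + a^1/1! + a^2/2! + a^3/3! = 1.00000 + 3.13846 + 4.92497 + 5.15228 = 14.2157
a^4/(4!(1-ρ)) = 97.0213/(24 × 0.215385) = 18.7690
P₀ = 1/(14.2157 + 18.7690) = 0.03032
Lq = P₀·a^4·ρ / (4!(1-ρ)²) = 0.0303171 × 97.0213 × 0.784615 / (24 × 0.0463905) = 2.0729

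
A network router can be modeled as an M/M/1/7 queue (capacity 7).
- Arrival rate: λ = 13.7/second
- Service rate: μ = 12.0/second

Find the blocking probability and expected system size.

ρ = λ/μ = 13.7/12.0 = 1.14167
P₀ = (1-ρ)/(1-ρ^(K+1)) = (1-1.14167)/(1-1.14167^8) = -0.14167/-1.8862 = 0.07511
P_K = P₀×ρ^K = 0.07511 × 1.14167^7 = 0.07511 × 2.5280 = 0.1899
Blocking probability P_7 = 0.1899 (18.99%)
L = ρ[1 - (K+1)ρ^K + Kρ^(K+1)] / [(1-ρ)(1-ρ^(K+1))]
L = 1.14167 × (1 - 8×2.528041 + 7×2.886189) / ((1 - 1.14167) × (1 - 2.886189)) = 4.1827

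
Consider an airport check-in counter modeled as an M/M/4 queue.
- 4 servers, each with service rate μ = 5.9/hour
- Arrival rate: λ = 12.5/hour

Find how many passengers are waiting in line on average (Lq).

Traffic intensity: ρ = λ/(cμ) = 12.5/(4×5.9) = 0.5297
Since ρ = 0.5297 < 1, system is stable.
Offered load a = λ/μ = cρ = 12.5/5.9 = 2.1186
P₀ = [ Σₙ₌₀^3 aⁿ/n! + a^4/(4!(1-ρ)) ]⁻¹
Σ = a^0/0! + a^1/1! + a^2/2! + a^3/3! = 1.0000 + 2.1186 + 2.2443 + 1.5850 = 6.9479
a^4/(4!(1-ρ)) = 20.1480/(24 × 0.47034) = 1.7849
P₀ = 1/(6.9479 + 1.7849) = 0.1145
Lq = P₀·a^4·ρ / (4!(1-ρ)²) = 0.1145 × 20.1480 × 0.5297 / (24 × 0.2212) = 0.2302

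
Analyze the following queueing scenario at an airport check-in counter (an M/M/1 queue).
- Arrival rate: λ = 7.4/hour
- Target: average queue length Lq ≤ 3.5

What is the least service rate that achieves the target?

For M/M/1: Lq = λ²/(μ(μ-λ))
Need Lq ≤ 3.5, i.e. μ(μ-λ) ≥ λ²/3.5
μ² - 7.4μ - 54.76/3.5 ≥ 0  →  μ² - 7.4μ - 15.645714 ≥ 0
Quadratic formula (positive root): μ = [λ + √(λ² + 4×15.645714)]/2
Discriminant: 54.76 + 4×15.645714 = 117.3429, √117.3429 = 10.83249
μ ≥ (7.4 + 10.83249)/2 = 9.1162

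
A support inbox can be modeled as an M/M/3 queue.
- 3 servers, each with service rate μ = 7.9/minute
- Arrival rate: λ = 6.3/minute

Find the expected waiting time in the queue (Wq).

Traffic intensity: ρ = λ/(cμ) = 6.3/(3×7.9) = 0.2658
Since ρ = 0.2658 < 1, system is stable.
Offered load a = λ/μ = cρ = 6.3/7.9 = 0.7975
P₀ = [ Σₙ₌₀^2 aⁿ/n! + a^3/(3!(1-ρ)) ]⁻¹
Σ = a^0/0! + a^1/1! + a^2/2! = 1.00000 + 0.797468 + 0.317978 = 2.1154
a^3/(3!(1-ρ)) = 0.5072/(6 × 0.7342) = 0.1151
P₀ = 1/(2.1154 + 0.1151) = 0.4483
Lq = P₀·a^3·ρ / (3!(1-ρ)²) = 0.4483 × 0.5072 × 0.2658 / (6 × 0.5390) = 0.01869
Wq = Lq/λ = 0.018688/6.3 = 0.002966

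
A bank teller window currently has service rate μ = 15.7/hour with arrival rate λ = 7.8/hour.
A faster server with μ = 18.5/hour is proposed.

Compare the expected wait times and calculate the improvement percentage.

System 1: ρ₁ = 7.8/15.7 = 0.4968, W₁ = 1/(15.7-7.8) = 0.12658
System 2: ρ₂ = 7.8/18.5 = 0.4216, W₂ = 1/(18.5-7.8) = 0.093458
Improvement: (W₁-W₂)/W₁ = (0.12658-0.093458)/0.12658 = 26.17%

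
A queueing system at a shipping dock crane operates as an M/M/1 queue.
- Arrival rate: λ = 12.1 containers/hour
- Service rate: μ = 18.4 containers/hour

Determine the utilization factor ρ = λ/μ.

Server utilization: ρ = λ/μ
ρ = 12.1/18.4 = 0.6576
The server is busy 65.76% of the time.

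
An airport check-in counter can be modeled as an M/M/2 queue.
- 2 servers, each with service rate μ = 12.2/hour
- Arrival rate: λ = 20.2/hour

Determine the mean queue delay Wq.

Traffic intensity: ρ = λ/(cμ) = 20.2/(2×12.2) = 0.8279
Since ρ = 0.8279 < 1, system is stable.
Offered load a = λ/μ = cρ = 20.2/12.2 = 1.6557
P₀ = [ Σₙ₌₀^1 aⁿ/n! + a^2/(2!(1-ρ)) ]⁻¹
Σ = a^0/0! + a^1/1! = 1.0000 + 1.6557 = 2.6557
a^2/(2!(1-ρ)) = 2.74147/(2 × 0.172131) = 7.9633
P₀ = 1/(2.6557 + 7.9633) = 0.09417
Lq = P₀·a^2·ρ / (2!(1-ρ)²) = 0.094170 × 2.7415 × 0.82787 / (2 × 0.029629) = 3.6067
Wq = Lq/λ = 3.6067/20.2 = 0.1785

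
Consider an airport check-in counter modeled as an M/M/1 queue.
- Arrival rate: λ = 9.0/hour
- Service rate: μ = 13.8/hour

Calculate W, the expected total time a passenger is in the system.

First, compute utilization: ρ = λ/μ = 9.0/13.8 = 0.6522
For M/M/1: W = 1/(μ-λ)
W = 1/(13.8-9.0) = 1/4.80
W = 0.2083 hours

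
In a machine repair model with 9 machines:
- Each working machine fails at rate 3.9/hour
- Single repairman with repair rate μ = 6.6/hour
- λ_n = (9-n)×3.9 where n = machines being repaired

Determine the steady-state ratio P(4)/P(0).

P(4)/P(0) = ∏_{i=0}^{4-1} λ_i/μ_{i+1}
= (9-0)×3.9/6.6 × (9-1)×3.9/6.6 × (9-2)×3.9/6.6 × (9-3)×3.9/6.6
= 368.6926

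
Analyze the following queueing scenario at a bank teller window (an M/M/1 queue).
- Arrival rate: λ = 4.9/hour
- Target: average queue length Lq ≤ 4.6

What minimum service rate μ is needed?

For M/M/1: Lq = λ²/(μ(μ-λ))
Need Lq ≤ 4.6, i.e. μ(μ-λ) ≥ λ²/4.6
μ² - 4.9μ - 24.01/4.6 ≥ 0  →  μ² - 4.9μ - 5.21957 ≥ 0
Quadratic formula (positive root): μ = [λ + √(λ² + 4×5.21957)]/2
Discriminant: 24.01 + 4×5.21957 = 44.8883, √44.8883 = 6.69987
μ ≥ (4.9 + 6.69987)/2 = 5.7999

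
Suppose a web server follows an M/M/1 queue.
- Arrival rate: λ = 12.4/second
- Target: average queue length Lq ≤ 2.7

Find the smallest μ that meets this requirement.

For M/M/1: Lq = λ²/(μ(μ-λ))
Need Lq ≤ 2.7, i.e. μ(μ-λ) ≥ λ²/2.7
μ² - 12.4μ - 153.76/2.7 ≥ 0  →  μ² - 12.4μ - 56.94815 ≥ 0
Quadratic formula (positive root): μ = [λ + √(λ² + 4×56.94815)]/2
Discriminant: 153.76 + 4×56.94815 = 381.5526, √381.5526 = 19.5334
μ ≥ (12.4 + 19.5334)/2 = 15.9667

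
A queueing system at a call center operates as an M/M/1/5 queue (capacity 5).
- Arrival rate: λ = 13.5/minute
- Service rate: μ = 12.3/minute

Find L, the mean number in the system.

ρ = λ/μ = 13.5/12.3 = 1.09756
P₀ = (1-ρ)/(1-ρ^(K+1)) = (1-1.09756)/(1-1.09756^6) = -0.09756/-0.7481 = 0.1304
P_K = P₀×ρ^K = 0.1304 × 1.09756^5 = 0.1304 × 1.5927 = 0.2077
L = ρ[1 - (K+1)ρ^K + Kρ^(K+1)] / [(1-ρ)(1-ρ^(K+1))]
L = 1.09756 × (1 - 6×1.5927270 + 5×1.7481135) / ((1 - 1.09756) × (1 - 1.7481135)) = 2.7701 calls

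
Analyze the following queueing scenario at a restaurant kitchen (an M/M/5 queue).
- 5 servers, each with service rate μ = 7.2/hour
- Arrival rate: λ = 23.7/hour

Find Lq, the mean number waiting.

Traffic intensity: ρ = λ/(cμ) = 23.7/(5×7.2) = 0.6583
Since ρ = 0.6583 < 1, system is stable.
Offered load a = λ/μ = cρ = 23.7/7.2 = 3.2917
P₀ = [ Σₙ₌₀^4 aⁿ/n! + a^5/(5!(1-ρ)) ]⁻¹
Σ = a^0/0! + a^1/1! + a^2/2! + a^3/3! + a^4/4! = 1.000000 + 3.291667 + 5.417535 + 5.944239 + 4.891614 = 20.5451
a^5/(5!(1-ρ)) = 386.4375/(120 × 0.341667) = 9.4253
P₀ = 1/(20.5451 + 9.4253) = 0.03337
Lq = P₀·a^5·ρ / (5!(1-ρ)²) = 0.0333663 × 386.4375 × 0.658333 / (120 × 0.116736) = 0.6060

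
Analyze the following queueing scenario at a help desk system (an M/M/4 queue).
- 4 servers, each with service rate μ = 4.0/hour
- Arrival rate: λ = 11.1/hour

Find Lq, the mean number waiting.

Traffic intensity: ρ = λ/(cμ) = 11.1/(4×4.0) = 0.6937
Since ρ = 0.6937 < 1, system is stable.
Offered load a = λ/μ = cρ = 11.1/4.0 = 2.7750
P₀ = [ Σₙ₌₀^3 aⁿ/n! + a^4/(4!(1-ρ)) ]⁻¹
Σ = a^0/0! + a^1/1! + a^2/2! + a^3/3! = 1.000000 + 2.775000 + 3.850312 + 3.561539 = 11.1869
a^4/(4!(1-ρ)) = 59.2996/(24 × 0.30625) = 8.0680
P₀ = 1/(11.18685 + 8.067976) = 0.05194
Lq = P₀·a^4·ρ / (4!(1-ρ)²) = 0.05194 × 59.2996 × 0.6937 / (24 × 0.09379) = 0.9492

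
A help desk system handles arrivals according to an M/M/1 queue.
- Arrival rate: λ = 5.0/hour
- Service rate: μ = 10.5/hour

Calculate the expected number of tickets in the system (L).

ρ = λ/μ = 5.0/10.5 = 0.4762
For M/M/1: L = λ/(μ-λ)
L = 5.0/(10.5-5.0) = 5.0/5.50
L = 0.9091 tickets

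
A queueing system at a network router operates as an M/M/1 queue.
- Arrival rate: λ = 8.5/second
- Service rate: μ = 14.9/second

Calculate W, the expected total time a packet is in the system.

First, compute utilization: ρ = λ/μ = 8.5/14.9 = 0.5705
For M/M/1: W = 1/(μ-λ)
W = 1/(14.9-8.5) = 1/6.40
W = 0.1562 seconds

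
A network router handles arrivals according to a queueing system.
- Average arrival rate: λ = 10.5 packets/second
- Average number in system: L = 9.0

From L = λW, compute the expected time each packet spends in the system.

Little's Law: L = λW, so W = L/λ
W = 9.0/10.5 = 0.8571 seconds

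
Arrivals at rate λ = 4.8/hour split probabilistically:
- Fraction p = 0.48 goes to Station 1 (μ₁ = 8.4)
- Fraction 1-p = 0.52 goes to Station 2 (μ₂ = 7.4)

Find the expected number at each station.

Effective rates: λ₁ = 4.8×0.48 = 2.304, λ₂ = 4.8×0.52 = 2.496
Station 1: ρ₁ = 2.304/8.4 = 0.2743, L₁ = ρ₁/(1-ρ₁) = 0.2743/(1-0.2743) = 0.3780
Station 2: ρ₂ = 2.496/7.4 = 0.3373, L₂ = ρ₂/(1-ρ₂) = 0.3373/(1-0.3373) = 0.5090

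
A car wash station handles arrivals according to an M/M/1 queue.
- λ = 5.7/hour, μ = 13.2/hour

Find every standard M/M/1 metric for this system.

Step 1: ρ = λ/μ = 5.7/13.2 = 0.4318
Step 2: L = λ/(μ-λ) = 5.7/7.50 = 0.7600
Step 3: Lq = λ²/(μ(μ-λ)) = 32.49/(13.2×7.50) = 0.3282
Step 4: W = 1/(μ-λ) = 1/7.50 = 0.13333
Step 5: Wq = λ/(μ(μ-λ)) = 5.7/(13.2×7.50) = 0.05758
Step 6: P(0) = 1-ρ = 0.5682
Verify: L = λW = 5.7×0.13333 = 0.7600 ✔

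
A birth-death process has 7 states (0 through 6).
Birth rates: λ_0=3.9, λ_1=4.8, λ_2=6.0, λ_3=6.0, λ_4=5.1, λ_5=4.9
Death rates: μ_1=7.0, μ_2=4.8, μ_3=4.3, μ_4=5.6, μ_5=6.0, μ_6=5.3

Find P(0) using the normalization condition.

Ratios P(n)/P(0) = (λ₀···λₙ₋₁)/(μ₁···μₙ):
P(1)/P(0) = (3.9)/(7.0) = 0.55714
P(2)/P(0) = (3.9×4.8)/(7.0×4.8) = 0.55714
P(3)/P(0) = (3.9×4.8×6.0)/(7.0×4.8×4.3) = 0.77741
P(4)/P(0) = (3.9×4.8×6.0×6.0)/(7.0×4.8×4.3×5.6) = 0.83294
P(5)/P(0) = (3.9×4.8×6.0×6.0×5.1)/(7.0×4.8×4.3×5.6×6.0) = 0.70800
P(6)/P(0) = (3.9×4.8×6.0×6.0×5.1×4.9)/(7.0×4.8×4.3×5.6×6.0×5.3) = 0.65456

Normalization: ∑ P(n) = 1
P(0) × (1.0000 + 0.55714 + 0.55714 + 0.77741 + 0.83294 + 0.70800 + 0.65456) = 1
P(0) × 5.0872 = 1
P(0) = 1/5.0872 = 0.1966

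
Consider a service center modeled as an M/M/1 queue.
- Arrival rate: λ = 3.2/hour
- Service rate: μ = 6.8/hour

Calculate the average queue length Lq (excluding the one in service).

ρ = λ/μ = 3.2/6.8 = 0.4706
For M/M/1: Lq = λ²/(μ(μ-λ))
Lq = 10.24/(6.8 × 3.60)
Lq = 0.4183 customers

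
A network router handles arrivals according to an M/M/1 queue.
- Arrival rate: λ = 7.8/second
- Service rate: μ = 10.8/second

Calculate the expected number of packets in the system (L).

ρ = λ/μ = 7.8/10.8 = 0.7222
For M/M/1: L = λ/(μ-λ)
L = 7.8/(10.8-7.8) = 7.8/3.00
L = 2.6000 packets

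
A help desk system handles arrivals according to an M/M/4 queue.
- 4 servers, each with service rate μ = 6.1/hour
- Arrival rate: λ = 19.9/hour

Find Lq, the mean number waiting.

Traffic intensity: ρ = λ/(cμ) = 19.9/(4×6.1) = 0.8156
Since ρ = 0.8156 < 1, system is stable.
Offered load a = λ/μ = cρ = 19.9/6.1 = 3.2623
P₀ = [ Σₙ₌₀^3 aⁿ/n! + a^4/(4!(1-ρ)) ]⁻¹
Σ = a^0/0! + a^1/1! + a^2/2! + a^3/3! = 1.0000 + 3.2623 + 5.3213 + 5.7865 = 15.3701
a^4/(4!(1-ρ)) = 113.2643/(24 × 0.1844262) = 25.5893
P₀ = 1/(15.3701 + 25.5893) = 0.02441
Lq = P₀·a^4·ρ / (4!(1-ρ)²) = 0.0244144 × 113.2643 × 0.815574 / (24 × 0.0340130) = 2.7628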